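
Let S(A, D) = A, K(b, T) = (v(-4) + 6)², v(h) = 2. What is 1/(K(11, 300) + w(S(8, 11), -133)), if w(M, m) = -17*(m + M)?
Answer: 1/2189 ≈ 0.00045683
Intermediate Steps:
K(b, T) = 64 (K(b, T) = (2 + 6)² = 8² = 64)
w(M, m) = -17*M - 17*m (w(M, m) = -17*(M + m) = -17*M - 17*m)
1/(K(11, 300) + w(S(8, 11), -133)) = 1/(64 + (-17*8 - 17*(-133))) = 1/(64 + (-136 + 2261)) = 1/(64 + 2125) = 1/2189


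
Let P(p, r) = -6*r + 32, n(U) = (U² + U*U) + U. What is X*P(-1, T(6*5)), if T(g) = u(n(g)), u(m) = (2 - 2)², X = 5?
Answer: 160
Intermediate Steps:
n(U) = U + 2*U² (n(U) = (U² + U²) + U = 2*U² + U = U + 2*U²)
u(m) = 0 (u(m) = 0² = 0)
T(g) = 0
P(p, r) = 32 - 6*r
X*P(-1, T(6*5)) = 5*(32 - 6*0) = 5*(32 + 0) = 5*32 = 160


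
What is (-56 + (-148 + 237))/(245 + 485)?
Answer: 33/730 ≈ 0.045205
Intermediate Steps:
(-56 + (-148 + 237))/(245 + 485) = (-56 + 89)/730 = 33*(1/730) = 33/730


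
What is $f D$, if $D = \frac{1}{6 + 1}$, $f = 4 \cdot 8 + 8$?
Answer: $\frac{40}{7} \approx 5.7143$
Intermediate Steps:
$f = 40$ ($f = 32 + 8 = 40$)
$D = \frac{1}{7} \approx 0.14286$
$f D = 40 \cdot \frac{1}{7} = \frac{40}{7}$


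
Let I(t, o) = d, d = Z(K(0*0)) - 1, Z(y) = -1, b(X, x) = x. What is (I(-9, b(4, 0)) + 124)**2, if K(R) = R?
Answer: 14884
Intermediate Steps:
d = -2 (d = -1 - 1 = -2)
I(t, o) = -2
(I(-9, b(4, 0)) + 124)**2 = (-2 + 124)**2 = 122**2 = 14884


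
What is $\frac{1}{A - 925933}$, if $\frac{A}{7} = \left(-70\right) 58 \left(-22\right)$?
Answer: $- \frac{1}{300693} \approx -3.3257 \cdot 10^{-6}$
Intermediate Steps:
$A = 625240$ ($A = 7 \left(-70\right) 58 \left(-22\right) = 7 \left(\left(-4060\right) \left(-22\right)\right) = 7 \cdot 89320 = 625240$)
$\frac{1}{A - 925933} = \frac{1}{625240 - 925933} = \frac{1}{-300693} = - \frac{1}{300693}$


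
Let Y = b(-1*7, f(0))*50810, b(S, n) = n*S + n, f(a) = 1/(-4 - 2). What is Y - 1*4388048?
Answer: -4337238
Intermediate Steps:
f(a) = -⅙ (f(a) = 1/(-6) = -⅙)
b(S, n) = n + S*n (b(S, n) = S*n + n = n + S*n)
Y = 50810 (Y = -(1 - 1*7)/6*50810 = -(1 - 7)/6*50810 = -⅙*(-6)*50810 = 1*50810 = 50810)
Y - 1*4388048 = 50810 - 1*4388048 = 50810 - 4388048 = -4337238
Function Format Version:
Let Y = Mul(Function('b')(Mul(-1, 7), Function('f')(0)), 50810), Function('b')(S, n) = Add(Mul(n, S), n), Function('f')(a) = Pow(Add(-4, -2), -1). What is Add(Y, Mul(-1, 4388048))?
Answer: -4337238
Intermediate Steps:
Function('f')(a) = Rational(-1, 6) (Function('f')(a) = Pow(-6, -1) = Rational(-1, 6))
Function('b')(S, n) = Add(n, Mul(S, n)) (Function('b')(S, n) = Add(Mul(S, n), n) = Add(n, Mul(S, n)))
Y = 50810 (Y = Mul(Mul(Rational(-1, 6), Add(1, Mul(-1, 7))), 50810) = Mul(Mul(Rational(-1, 6), Add(1, -7)), 50810) = Mul(Mul(Rational(-1, 6), -6), 50810) = Mul(1, 50810) = 50810)
Add(Y, Mul(-1, 4388048)) = Add(50810, Mul(-1, 4388048)) = Add(50810, -4388048) = -4337238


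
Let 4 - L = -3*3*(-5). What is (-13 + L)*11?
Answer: -594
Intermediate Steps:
L = -41 (L = 4 - (-3*3)*(-5) = 4 - (-9)*(-5) = 4 - 1*45 = 4 - 45 = -41)
(-13 + L)*11 = (-13 - 41)*11 = -54*11 = -594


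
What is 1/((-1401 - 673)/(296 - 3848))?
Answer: 1776/1037 ≈ 1.7126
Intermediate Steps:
1/((-1401 - 673)/(296 - 3848)) = 1/(-2074/(-3552)) = 1/(-2074*(-1/3552)) = 1/(1037/1776) = 1776/1037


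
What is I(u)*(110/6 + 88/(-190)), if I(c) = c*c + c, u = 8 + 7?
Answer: 81488/19 ≈ 4288.8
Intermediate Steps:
u = 15
I(c) = c + c² (I(c) = c² + c = c + c²)
I(u)*(110/6 + 88/(-190)) = (15*(1 + 15))*(110/6 + 88/(-190)) = (15*16)*(110*(⅙) + 88*(-1/190)) = 240*(55/3 - 44/95) = 240*(5093/285) = 81488/19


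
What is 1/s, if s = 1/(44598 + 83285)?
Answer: 127883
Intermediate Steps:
s = 1/127883 ≈ 7.8196e-6
1/s = 1/(1/127883) = 127883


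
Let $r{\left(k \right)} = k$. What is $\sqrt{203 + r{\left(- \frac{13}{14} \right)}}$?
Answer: $\frac{\sqrt{39606}}{14} \approx 14.215$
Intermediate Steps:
$\sqrt{203 + r{\left(- \frac{13}{14} \right)}} = \sqrt{203 - \frac{13}{14}} = \sqrt{\frac{2829}{14}} = \frac{\sqrt{39606}}{14}$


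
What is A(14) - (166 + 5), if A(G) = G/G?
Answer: -170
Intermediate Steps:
A(G) = 1
A(14) - (166 + 5) = 1 - (166 + 5) = 1 - 1*171 = 1 - 171 = -170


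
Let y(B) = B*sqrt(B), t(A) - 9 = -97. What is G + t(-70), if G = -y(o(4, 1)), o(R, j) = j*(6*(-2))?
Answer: -88 + 24*I*sqrt(3) ≈ -88.0 + 41.569*I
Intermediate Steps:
t(A) = -88 (t(A) = 9 - 97 = -88)
o(R, j) = -12*j (o(R, j) = j*(-12) = -12*j)
y(B) = B**(3/2)
G = 24*I*sqrt(3) (G = -(-12*1)**(3/2) = -(-12)**(3/2) = -(-24)*I*sqrt(3) = 24*I*sqrt(3) ≈ 41.569*I)
G + t(-70) = 24*I*sqrt(3) - 88 = -88 + 24*I*sqrt(3)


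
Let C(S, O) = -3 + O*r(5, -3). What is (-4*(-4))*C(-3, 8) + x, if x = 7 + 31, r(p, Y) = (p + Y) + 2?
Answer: 502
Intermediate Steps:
r(p, Y) = 2 + Y + p (r(p, Y) = (Y + p) + 2 = 2 + Y + p)
C(S, O) = -3 + 4*O (C(S, O) = -3 + O*(2 - 3 + 5) = -3 + O*4 = -3 + 4*O)
x = 38
(-4*(-4))*C(-3, 8) + x = (-4*(-4))*(-3 + 4*8) + 38 = 16*(-3 + 32) + 38 = 16*29 + 38 = 464 + 38 = 502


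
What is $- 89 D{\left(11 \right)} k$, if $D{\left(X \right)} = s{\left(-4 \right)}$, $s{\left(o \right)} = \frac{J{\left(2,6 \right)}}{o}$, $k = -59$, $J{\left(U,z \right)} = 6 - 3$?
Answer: $- \frac{15753}{4} \approx -3938.3$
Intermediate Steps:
$J{\left(U,z \right)} = 3$ ($J{\left(U,z \right)} = 6 - 3 = 3$)
$s{\left(o \right)} = \frac{3}{o}$
$D{\left(X \right)} = - \frac{3}{4}$ ($D{\left(X \right)} = \frac{3}{-4} = 3 \left(- \frac{1}{4}\right) = - \frac{3}{4}$)
$- 89 D{\left(11 \right)} k = \left(-89\right) \left(- \frac{3}{4}\right) \left(-59\right) = \frac{267}{4} \left(-59\right) = - \frac{15753}{4}$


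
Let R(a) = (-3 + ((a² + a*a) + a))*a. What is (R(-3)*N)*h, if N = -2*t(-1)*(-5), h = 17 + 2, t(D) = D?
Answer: 6840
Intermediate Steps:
h = 19
R(a) = a*(-3 + a + 2*a²) (R(a) = (-3 + ((a² + a²) + a))*a = (-3 + (2*a² + a))*a = (-3 + (a + 2*a²))*a = (-3 + a + 2*a²)*a = a*(-3 + a + 2*a²))
N = -10 (N = -2*(-1)*(-5) = 2*(-5) = -10)
(R(-3)*N)*h = (-3*(-3 - 3 + 2*(-3)²)*(-10))*19 = (-3*(-3 - 3 + 2*9)*(-10))*19 = (-3*(-3 - 3 + 18)*(-10))*19 = (-3*12*(-10))*19 = -36*(-10)*19 = 360*19 = 6840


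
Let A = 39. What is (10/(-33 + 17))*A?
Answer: -195/8 ≈ -24.375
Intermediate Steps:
(10/(-33 + 17))*A = (10/(-33 + 17))*39 = (10/(-16))*39 = (10*(-1/16))*39 = -5/8*39 = -195/8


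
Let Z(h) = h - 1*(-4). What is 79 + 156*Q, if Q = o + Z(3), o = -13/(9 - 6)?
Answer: 495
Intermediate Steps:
Z(h) = 4 + h (Z(h) = h + 4 = 4 + h)
o = -13/3 ≈ -4.3333
Q = 8/3 (Q = -13/3 + (4 + 3) = -13/3 + 7 = 8/3 ≈ 2.6667)
79 + 156*Q = 79 + 156*(8/3) = 79 + 416 = 495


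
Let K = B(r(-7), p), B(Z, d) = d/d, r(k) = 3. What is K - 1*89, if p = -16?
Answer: -88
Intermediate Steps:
B(Z, d) = 1
K = 1
K - 1*89 = 1 - 1*89 = 1 - 89 = -88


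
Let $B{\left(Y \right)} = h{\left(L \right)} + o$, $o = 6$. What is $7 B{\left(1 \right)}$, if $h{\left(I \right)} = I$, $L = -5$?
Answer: $7$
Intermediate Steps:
$B{\left(Y \right)} = 1$ ($B{\left(Y \right)} = -5 + 6 = 1$)
$7 B{\left(1 \right)} = 7 \cdot 1 = 7$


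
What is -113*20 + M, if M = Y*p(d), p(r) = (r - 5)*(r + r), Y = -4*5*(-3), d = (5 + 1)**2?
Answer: 131660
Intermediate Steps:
d = 36 (d = 6**2 = 36)
Y = 60 (Y = -20*(-3) = 60)
p(r) = 2*r*(-5 + r) (p(r) = (-5 + r)*(2*r) = 2*r*(-5 + r))
M = 133920 (M = 60*(2*36*(-5 + 36)) = 60*(2*36*31) = 60*2232 = 133920)
-113*20 + M = -113*20 + 133920 = -2260 + 133920 = 131660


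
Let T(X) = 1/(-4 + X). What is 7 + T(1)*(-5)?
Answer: 26/3 ≈ 8.6667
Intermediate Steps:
7 + T(1)*(-5) = 7 - 5/(-4 + 1) = 7 - 5/(-3) = 7 - ⅓*(-5) = 7 + 5/3 = 26/3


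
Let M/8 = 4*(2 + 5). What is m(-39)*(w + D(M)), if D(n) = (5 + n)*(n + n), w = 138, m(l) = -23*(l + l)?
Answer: 184297620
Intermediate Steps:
m(l) = -46*l
M = 224 (M = 8*(4*(2 + 5)) = 8*(4*7) = 8*28 = 224)
D(n) = 2*n*(5 + n) (D(n) = (5 + n)*(2*n) = 2*n*(5 + n))
m(-39)*(w + D(M)) = (-46*(-39))*(138 + 2*224*(5 + 224)) = 1794*(138 + 2*224*229) = 1794*(138 + 102592) = 1794*102730 = 184297620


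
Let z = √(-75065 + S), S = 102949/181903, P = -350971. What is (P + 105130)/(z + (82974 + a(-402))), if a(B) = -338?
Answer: -25311075929418/8508056273929 + 245841*I*√2483784644534638/1242176215993634 ≈ -2.975 + 0.0098634*I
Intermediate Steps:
S = 102949/181903 (S = 102949*(1/181903) = 102949/181903 ≈ 0.56596)
z = I*√2483784644534638/181903 (z = √(-75065 + 102949/181903) = √(-13654445746/181903) = I*√2483784644534638/181903 ≈ 273.98*I)
(P + 105130)/(z + (82974 + a(-402))) = (-350971 + 105130)/(I*√2483784644534638/181903 + (82974 - 338)) = -245841/(I*√2483784644534638/181903 + 82636) = -245841/(82636 + I*√2483784644534638/181903)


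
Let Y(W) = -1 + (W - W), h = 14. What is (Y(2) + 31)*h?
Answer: 420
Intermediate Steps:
Y(W) = -1 (Y(W) = -1 + 0 = -1)
(Y(2) + 31)*h = (-1 + 31)*14 = 30*14 = 420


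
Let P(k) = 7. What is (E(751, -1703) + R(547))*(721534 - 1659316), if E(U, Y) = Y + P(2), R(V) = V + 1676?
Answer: -494211114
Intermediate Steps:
R(V) = 1676 + V
E(U, Y) = 7 + Y (E(U, Y) = Y + 7 = 7 + Y)
(E(751, -1703) + R(547))*(721534 - 1659316) = ((7 - 1703) + (1676 + 547))*(721534 - 1659316) = (-1696 + 2223)*(-937782) = 527*(-937782) = -494211114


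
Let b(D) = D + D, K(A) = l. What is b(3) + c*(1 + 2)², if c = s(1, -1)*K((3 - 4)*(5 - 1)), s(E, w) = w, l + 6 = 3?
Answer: 33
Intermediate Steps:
l = -3 (l = -6 + 3 = -3)
K(A) = -3
b(D) = 2*D
c = 3 (c = -1*(-3) = 3)
b(3) + c*(1 + 2)² = 2*3 + 3*(1 + 2)² = 6 + 3*3² = 6 + 3*9 = 6 + 27 = 33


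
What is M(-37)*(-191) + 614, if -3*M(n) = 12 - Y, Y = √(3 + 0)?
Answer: 1378 - 191*√3/3 ≈ 1267.7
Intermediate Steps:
Y = √3 ≈ 1.7320
M(n) = -4 + √3/3 (M(n) = -(12 - √3)/3 = -4 + √3/3)
M(-37)*(-191) + 614 = (-4 + √3/3)*(-191) + 614 = (764 - 191*√3/3) + 614 = 1378 - 191*√3/3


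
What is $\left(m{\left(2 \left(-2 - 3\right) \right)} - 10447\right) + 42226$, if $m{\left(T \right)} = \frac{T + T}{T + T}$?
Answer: $31780$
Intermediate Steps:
$m{\left(T \right)} = 1$ ($m{\left(T \right)} = \frac{2 T}{2 T} = 2 T \frac{1}{2 T} = 1$)
$\left(m{\left(2 \left(-2 - 3\right) \right)} - 10447\right) + 42226 = \left(1 - 10447\right) + 42226 = -10446 + 42226 = 31780$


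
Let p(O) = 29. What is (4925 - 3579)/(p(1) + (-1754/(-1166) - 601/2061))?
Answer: 1617303798/36302441 ≈ 44.551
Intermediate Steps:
(4925 - 3579)/(p(1) + (-1754/(-1166) - 601/2061)) = (4925 - 3579)/(29 + (-1754/(-1166) - 601/2061)) = 1346/(29 + (-1754*(-1/1166) - 601*1/2061)) = 1346/(29 + (877/583 - 601/2061)) = 1346/(29 + 1457114/1201563) = 1346/(36302441/1201563) = 1346*(1201563/36302441) = 1617303798/36302441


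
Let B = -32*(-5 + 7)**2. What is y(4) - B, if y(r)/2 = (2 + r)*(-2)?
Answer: 104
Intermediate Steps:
y(r) = -8 - 4*r (y(r) = 2*((2 + r)*(-2)) = 2*(-4 - 2*r) = -8 - 4*r)
B = -128 (B = -32*2**2 = -32*4 = -128)
y(4) - B = (-8 - 4*4) - 1*(-128) = (-8 - 16) + 128 = -24 + 128 = 104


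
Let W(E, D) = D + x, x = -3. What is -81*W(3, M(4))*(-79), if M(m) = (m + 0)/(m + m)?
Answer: -31995/2 ≈ -15998.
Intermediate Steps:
M(m) = ½ (M(m) = m/((2*m)) = m*(1/(2*m)) = ½)
W(E, D) = -3 + D (W(E, D) = D - 3 = -3 + D)
-81*W(3, M(4))*(-79) = -81*(-3 + ½)*(-79) = -81*(-5/2)*(-79) = (405/2)*(-79) = -31995/2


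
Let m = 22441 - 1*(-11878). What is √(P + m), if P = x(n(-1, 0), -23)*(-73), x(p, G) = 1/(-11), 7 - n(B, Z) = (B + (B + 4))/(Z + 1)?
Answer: √4153402/11 ≈ 185.27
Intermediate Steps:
n(B, Z) = 7 - (4 + 2*B)/(1 + Z) (n(B, Z) = 7 - (B + (B + 4))/(Z + 1) = 7 - (B + (4 + B))/(1 + Z) = 7 - (4 + 2*B)/(1 + Z))
x(p, G) = -1/11
m = 34319 (m = 22441 + 11878 = 34319)
P = 73/11 (P = -1/11*(-73) = 73/11 ≈ 6.6364)
√(P + m) = √(73/11 + 34319) = √(377582/11) = √4153402/11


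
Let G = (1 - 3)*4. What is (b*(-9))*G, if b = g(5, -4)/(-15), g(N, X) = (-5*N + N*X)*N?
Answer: 1080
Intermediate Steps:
G = -8 (G = -2*4 = -8)
g(N, X) = N*(-5*N + N*X)
b = 15 (b = (5**2*(-5 - 4))/(-15) = (25*(-9))*(-1/15) = -225*(-1/15) = 15)
(b*(-9))*G = (15*(-9))*(-8) = -135*(-8) = 1080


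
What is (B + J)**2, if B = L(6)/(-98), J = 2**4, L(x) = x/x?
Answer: 2455489/9604 ≈ 255.67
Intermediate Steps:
L(x) = 1
J = 16
B = -1/98 (B = 1/(-98) = 1*(-1/98) = -1/98 ≈ -0.010204)
(B + J)**2 = (-1/98 + 16)**2 = (1567/98)**2 = 2455489/9604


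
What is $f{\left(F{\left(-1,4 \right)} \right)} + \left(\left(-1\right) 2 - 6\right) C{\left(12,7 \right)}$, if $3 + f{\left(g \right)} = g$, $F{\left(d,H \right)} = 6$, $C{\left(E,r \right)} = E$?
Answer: $-93$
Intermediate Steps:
$f{\left(g \right)} = -3 + g$
$f{\left(F{\left(-1,4 \right)} \right)} + \left(\left(-1\right) 2 - 6\right) C{\left(12,7 \right)} = \left(-3 + 6\right) + \left(\left(-1\right) 2 - 6\right) 12 = 3 + \left(-2 - 6\right) 12 = 3 - 96 = -93$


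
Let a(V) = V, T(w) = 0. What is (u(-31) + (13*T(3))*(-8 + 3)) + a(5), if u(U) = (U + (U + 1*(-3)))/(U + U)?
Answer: 375/62 ≈ 6.0484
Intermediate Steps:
u(U) = (-3 + 2*U)/(2*U) (u(U) = (U + (U - 3))/((2*U)) = (U + (-3 + U))*(1/(2*U)) = (-3 + 2*U)*(1/(2*U)) = (-3 + 2*U)/(2*U))
(u(-31) + (13*T(3))*(-8 + 3)) + a(5) = ((-3/2 - 31)/(-31) + (13*0)*(-8 + 3)) + 5 = (-1/31*(-65/2) + 0*(-5)) + 5 = (65/62 + 0) + 5 = 65/62 + 5 = 375/62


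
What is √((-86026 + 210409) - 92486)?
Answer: √31897 ≈ 178.60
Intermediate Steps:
√((-86026 + 210409) - 92486) = √(124383 - 92486) = √31897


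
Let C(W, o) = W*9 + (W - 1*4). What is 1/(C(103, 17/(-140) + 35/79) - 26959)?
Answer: -1/25933 ≈ -3.8561e-5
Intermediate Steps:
C(W, o) = -4 + 10*W (C(W, o) = 9*W + (W - 4) = 9*W + (-4 + W) = -4 + 10*W)
1/(C(103, 17/(-140) + 35/79) - 26959) = 1/((-4 + 10*103) - 26959) = 1/((-4 + 1030) - 26959) = 1/(1026 - 26959) = 1/(-25933) = -1/25933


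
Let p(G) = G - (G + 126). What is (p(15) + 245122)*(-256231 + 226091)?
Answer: -7384179440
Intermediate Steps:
p(G) = -126 (p(G) = G - (126 + G) = G + (-126 - G) = -126)
(p(15) + 245122)*(-256231 + 226091) = (-126 + 245122)*(-256231 + 226091) = 244996*(-30140) = -7384179440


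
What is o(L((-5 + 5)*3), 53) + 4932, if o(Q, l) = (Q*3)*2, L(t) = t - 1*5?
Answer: 4902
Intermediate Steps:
L(t) = -5 + t (L(t) = t - 5 = -5 + t)
o(Q, l) = 6*Q (o(Q, l) = (3*Q)*2 = 6*Q)
o(L((-5 + 5)*3), 53) + 4932 = 6*(-5 + (-5 + 5)*3) + 4932 = 6*(-5 + 0*3) + 4932 = 6*(-5 + 0) + 4932 = 6*(-5) + 4932 = -30 + 4932 = 4902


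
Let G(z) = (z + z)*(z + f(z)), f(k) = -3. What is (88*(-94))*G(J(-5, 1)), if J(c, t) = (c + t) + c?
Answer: -1786752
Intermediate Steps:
J(c, t) = t + 2*c
G(z) = 2*z*(-3 + z) (G(z) = (z + z)*(z - 3) = (2*z)*(-3 + z) = 2*z*(-3 + z))
(88*(-94))*G(J(-5, 1)) = (88*(-94))*(2*(1 + 2*(-5))*(-3 + (1 + 2*(-5)))) = -16544*(1 - 10)*(-3 + (1 - 10)) = -16544*(-9)*(-3 - 9) = -16544*(-9)*(-12) = -8272*216 = -1786752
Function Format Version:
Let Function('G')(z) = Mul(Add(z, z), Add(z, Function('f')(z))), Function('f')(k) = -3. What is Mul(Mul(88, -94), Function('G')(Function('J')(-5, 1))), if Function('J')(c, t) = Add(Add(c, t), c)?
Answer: -1786752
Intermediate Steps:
Function('J')(c, t) = Add(t, Mul(2, c))
Function('G')(z) = Mul(2, z, Add(-3, z)) (Function('G')(z) = Mul(Add(z, z), Add(z, -3)) = Mul(Mul(2, z), Add(-3, z)) = Mul(2, z, Add(-3, z)))
Mul(Mul(88, -94), Function('G')(Function('J')(-5, 1))) = Mul(Mul(88, -94), Mul(2, Add(1, Mul(2, -5)), Add(-3, Add(1, Mul(2, -5))))) = Mul(-8272, Mul(2, Add(1, -10), Add(-3, Add(1, -10)))) = Mul(-8272, Mul(2, -9, Add(-3, -9))) = Mul(-8272, Mul(2, -9, -12)) = Mul(-8272, 216) = -1786752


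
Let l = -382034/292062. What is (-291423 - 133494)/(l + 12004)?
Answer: -62051054427/1752765107 ≈ -35.402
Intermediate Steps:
l = -191017/146031 (l = -382034*1/292062 = -191017/146031 ≈ -1.3081)
(-291423 - 133494)/(l + 12004) = (-291423 - 133494)/(-191017/146031 + 12004) = -424917/1752765107/146031 = -424917*146031/1752765107 = -62051054427/1752765107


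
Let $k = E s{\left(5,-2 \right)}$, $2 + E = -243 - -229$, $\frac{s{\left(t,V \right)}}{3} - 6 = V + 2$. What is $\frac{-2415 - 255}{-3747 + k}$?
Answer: $\frac{178}{269} \approx 0.66171$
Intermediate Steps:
$s{\left(t,V \right)} = 24 + 3 V$ ($s{\left(t,V \right)} = 18 + 3 \left(V + 2\right) = 18 + 3 \left(2 + V\right) = 18 + \left(6 + 3 V\right) = 24 + 3 V$)
$E = -16$ ($E = -2 - 14 = -16$)
$k = -288$ ($k = - 16 \left(24 + 3 \left(-2\right)\right) = - 16 \left(24 - 6\right) = \left(-16\right) 18 = -288$)
$\frac{-2415 - 255}{-3747 + k} = \frac{-2415 - 255}{-3747 - 288} = - \frac{2670}{-4035} = \left(-2670\right) \left(- \frac{1}{4035}\right) = \frac{178}{269}$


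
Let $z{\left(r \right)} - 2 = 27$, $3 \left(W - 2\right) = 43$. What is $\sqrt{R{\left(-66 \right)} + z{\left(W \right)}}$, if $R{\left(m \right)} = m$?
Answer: $i \sqrt{37} \approx 6.0828 i$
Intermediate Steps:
$W = \frac{49}{3}$ ($W = 2 + \frac{1}{3} \cdot 43 = 2 + \frac{43}{3} = \frac{49}{3} \approx 16.333$)
$z{\left(r \right)} = 29$ ($z{\left(r \right)} = 2 + 27 = 29$)
$\sqrt{R{\left(-66 \right)} + z{\left(W \right)}} = \sqrt{-66 + 29} = \sqrt{-37} = i \sqrt{37}$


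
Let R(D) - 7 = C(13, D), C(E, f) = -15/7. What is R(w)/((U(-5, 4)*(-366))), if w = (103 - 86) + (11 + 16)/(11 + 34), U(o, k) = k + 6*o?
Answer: 17/33306 ≈ 0.00051042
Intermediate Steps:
w = 88/5 (w = 17 + 27/45 = 17 + 27*(1/45) = 17 + 3/5 = 88/5 ≈ 17.600)
C(E, f) = -15/7 (C(E, f) = -15*1/7 = -15/7)
R(D) = 34/7 (R(D) = 7 - 15/7 = 34/7)
R(w)/((U(-5, 4)*(-366))) = 34/(7*(((4 + 6*(-5))*(-366)))) = 34/(7*(((4 - 30)*(-366)))) = 34/(7*((-26*(-366)))) = (34/7)/9516 = (34/7)*(1/9516) = 17/33306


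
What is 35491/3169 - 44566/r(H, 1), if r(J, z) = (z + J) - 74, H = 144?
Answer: -138709793/224999 ≈ -616.49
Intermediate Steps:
r(J, z) = -74 + J + z (r(J, z) = (J + z) - 74 = -74 + J + z)
35491/3169 - 44566/r(H, 1) = 35491/3169 - 44566/(-74 + 144 + 1) = 35491*(1/3169) - 44566/71 = 35491/3169 - 44566*1/71 = 35491/3169 - 44566/71 = -138709793/224999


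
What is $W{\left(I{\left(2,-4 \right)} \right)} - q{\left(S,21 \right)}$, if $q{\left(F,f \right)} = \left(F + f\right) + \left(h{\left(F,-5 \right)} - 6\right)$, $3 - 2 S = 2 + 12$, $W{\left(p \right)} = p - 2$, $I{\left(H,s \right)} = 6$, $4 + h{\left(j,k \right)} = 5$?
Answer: $- \frac{13}{2} \approx -6.5$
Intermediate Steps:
$h{\left(j,k \right)} = 1$ ($h{\left(j,k \right)} = -4 + 5 = 1$)
$W{\left(p \right)} = -2 + p$ ($W{\left(p \right)} = p - 2 = -2 + p$)
$S = - \frac{11}{2}$ ($S = \frac{3}{2} - \frac{2 + 12}{2} = \frac{3}{2} - 7 = - \frac{11}{2} \approx -5.5$)
$q{\left(F,f \right)} = -5 + F + f$ ($q{\left(F,f \right)} = \left(F + f\right) + \left(1 - 6\right) = \left(F + f\right) - 5 = -5 + F + f$)
$W{\left(I{\left(2,-4 \right)} \right)} - q{\left(S,21 \right)} = \left(-2 + 6\right) - \left(-5 - \frac{11}{2} + 21\right) = 4 - \frac{21}{2} = - \frac{13}{2}$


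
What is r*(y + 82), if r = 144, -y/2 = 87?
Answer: -13248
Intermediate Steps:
y = -174 (y = -2*87 = -174)
r*(y + 82) = 144*(-174 + 82) = 144*(-92) = -13248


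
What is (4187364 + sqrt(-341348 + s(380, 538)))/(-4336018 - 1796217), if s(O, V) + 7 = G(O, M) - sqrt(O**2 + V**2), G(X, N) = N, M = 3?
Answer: -4187364/6132235 - I*sqrt(341352 + 2*sqrt(108461))/6132235 ≈ -0.68285 - 9.5368e-5*I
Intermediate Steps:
s(O, V) = -4 - sqrt(O**2 + V**2) (s(O, V) = -7 + (3 - sqrt(O**2 + V**2)) = -4 - sqrt(O**2 + V**2))
(4187364 + sqrt(-341348 + s(380, 538)))/(-4336018 - 1796217) = (4187364 + sqrt(-341348 + (-4 - sqrt(380**2 + 538**2))))/(-4336018 - 1796217) = (4187364 + sqrt(-341348 + (-4 - sqrt(144400 + 289444))))/(-6132235) = (4187364 + sqrt(-341348 + (-4 - sqrt(433844))))*(-1/6132235) = (4187364 + sqrt(-341348 + (-4 - 2*sqrt(108461))))*(-1/6132235) = (4187364 + sqrt(-341352 - 2*sqrt(108461)))*(-1/6132235) = -4187364/6132235 - sqrt(-341352 - 2*sqrt(108461))/6132235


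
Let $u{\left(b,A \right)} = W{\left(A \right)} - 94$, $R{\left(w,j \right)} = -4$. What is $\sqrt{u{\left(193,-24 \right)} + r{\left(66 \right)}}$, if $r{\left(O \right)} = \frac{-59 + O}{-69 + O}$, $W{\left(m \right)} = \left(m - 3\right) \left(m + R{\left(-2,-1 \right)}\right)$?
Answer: $\frac{\sqrt{5937}}{3} \approx 25.684$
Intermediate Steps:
$W{\left(m \right)} = \left(-4 + m\right) \left(-3 + m\right)$ ($W{\left(m \right)} = \left(m - 3\right) \left(m - 4\right) = \left(-3 + m\right) \left(-4 + m\right) = \left(-4 + m\right) \left(-3 + m\right)$)
$u{\left(b,A \right)} = -82 + A^{2} - 7 A$ ($u{\left(b,A \right)} = \left(12 + A^{2} - 7 A\right) - 94 = -82 + A^{2} - 7 A$)
$r{\left(O \right)} = \frac{-59 + O}{-69 + O}$
$\sqrt{u{\left(193,-24 \right)} + r{\left(66 \right)}} = \sqrt{\left(-82 + \left(-24\right)^{2} - -168\right) + \frac{-59 + 66}{-69 + 66}} = \sqrt{\left(-82 + 576 + 168\right) + \frac{1}{-3} \cdot 7} = \sqrt{662 - \frac{7}{3}} = \sqrt{\frac{1979}{3}} = \frac{\sqrt{5937}}{3}$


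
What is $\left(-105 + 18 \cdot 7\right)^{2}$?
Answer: $441$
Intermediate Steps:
$\left(-105 + 18 \cdot 7\right)^{2} = \left(-105 + 126\right)^{2} = 21^{2} = 441$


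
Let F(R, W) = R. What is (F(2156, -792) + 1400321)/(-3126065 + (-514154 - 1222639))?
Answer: -1402477/4862858 ≈ -0.28841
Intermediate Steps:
(F(2156, -792) + 1400321)/(-3126065 + (-514154 - 1222639)) = (2156 + 1400321)/(-3126065 + (-514154 - 1222639)) = 1402477/(-3126065 - 1736793) = 1402477/(-4862858) = 1402477*(-1/4862858) = -1402477/4862858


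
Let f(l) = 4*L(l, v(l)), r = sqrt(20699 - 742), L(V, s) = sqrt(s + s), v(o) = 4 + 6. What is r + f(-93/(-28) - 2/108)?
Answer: sqrt(19957) + 8*sqrt(5) ≈ 159.16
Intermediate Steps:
v(o) = 10
L(V, s) = sqrt(2)*sqrt(s) (L(V, s) = sqrt(2*s) = sqrt(2)*sqrt(s))
r = sqrt(19957) ≈ 141.27
f(l) = 8*sqrt(5) (f(l) = 4*(sqrt(2)*sqrt(10)) = 4*(2*sqrt(5)) = 8*sqrt(5))
r + f(-93/(-28) - 2/108) = sqrt(19957) + 8*sqrt(5)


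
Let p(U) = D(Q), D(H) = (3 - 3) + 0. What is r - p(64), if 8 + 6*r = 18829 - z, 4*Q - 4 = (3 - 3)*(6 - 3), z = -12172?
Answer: 10331/2 ≈ 5165.5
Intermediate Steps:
Q = 1 (Q = 1 + ((3 - 3)*(6 - 3))/4 = 1 + (0*3)/4 = 1 + (¼)*0 = 1 + 0 = 1)
D(H) = 0 (D(H) = 0 + 0 = 0)
p(U) = 0
r = 10331/2 (r = -4/3 + (18829 - 1*(-12172))/6 = -4/3 + (18829 + 12172)/6 = -4/3 + (⅙)*31001 = -4/3 + 31001/6 = 10331/2 ≈ 5165.5)
r - p(64) = 10331/2 - 1*0 = 10331/2 + 0 = 10331/2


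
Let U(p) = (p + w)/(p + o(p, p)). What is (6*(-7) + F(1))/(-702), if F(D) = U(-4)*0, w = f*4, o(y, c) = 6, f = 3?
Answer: 7/117 ≈ 0.059829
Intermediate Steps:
w = 12 (w = 3*4 = 12)
U(p) = (12 + p)/(6 + p) (U(p) = (p + 12)/(p + 6) = (12 + p)/(6 + p))
F(D) = 0 (F(D) = ((12 - 4)/(6 - 4))*0 = (8/2)*0 = ((½)*8)*0 = 4*0 = 0)
(6*(-7) + F(1))/(-702) = (6*(-7) + 0)/(-702) = (-42 + 0)*(-1/702) = -42*(-1/702) = 7/117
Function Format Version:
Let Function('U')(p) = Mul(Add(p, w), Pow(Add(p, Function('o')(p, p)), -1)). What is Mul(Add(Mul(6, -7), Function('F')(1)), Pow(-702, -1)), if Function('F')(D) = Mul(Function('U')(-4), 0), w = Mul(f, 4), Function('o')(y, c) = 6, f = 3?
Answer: Rational(7, 117) ≈ 0.059829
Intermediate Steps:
w = 12 (w = Mul(3, 4) = 12)
Function('U')(p) = Mul(Pow(Add(6, p), -1), Add(12, p)) (Function('U')(p) = Mul(Add(p, 12), Pow(Add(p, 6), -1)) = Mul(Add(12, p), Pow(Add(6, p), -1)) = Mul(Pow(Add(6, p), -1), Add(12, p)))
Function('F')(D) = 0 (Function('F')(D) = Mul(Mul(Pow(Add(6, -4), -1), Add(12, -4)), 0) = Mul(Mul(Pow(2, -1), 8), 0) = Mul(Mul(Rational(1, 2), 8), 0) = Mul(4, 0) = 0)
Mul(Add(Mul(6, -7), Function('F')(1)), Pow(-702, -1)) = Mul(Add(Mul(6, -7), 0), Pow(-702, -1)) = Mul(Add(-42, 0), Rational(-1, 702)) = Mul(-42, Rational(-1, 702)) = Rational(7, 117)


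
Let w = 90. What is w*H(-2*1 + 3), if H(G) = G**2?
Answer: 90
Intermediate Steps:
w*H(-2*1 + 3) = 90*(-2*1 + 3)**2 = 90*(-2 + 3)**2 = 90*1**2 = 90*1 = 90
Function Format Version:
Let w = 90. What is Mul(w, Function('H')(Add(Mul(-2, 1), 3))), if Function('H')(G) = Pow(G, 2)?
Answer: 90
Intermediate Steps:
Mul(w, Function('H')(Add(Mul(-2, 1), 3))) = Mul(90, Pow(Add(Mul(-2, 1), 3), 2)) = Mul(90, Pow(Add(-2, 3), 2)) = Mul(90, Pow(1, 2)) = Mul(90, 1) = 90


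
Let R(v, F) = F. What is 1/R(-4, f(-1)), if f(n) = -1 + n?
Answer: -½ ≈ -0.50000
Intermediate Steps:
1/R(-4, f(-1)) = 1/(-1 - 1) = 1/(-2) = -½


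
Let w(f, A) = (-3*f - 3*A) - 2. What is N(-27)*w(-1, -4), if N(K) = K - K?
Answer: 0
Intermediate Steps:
w(f, A) = -2 - 3*A - 3*f (w(f, A) = (-3*A - 3*f) - 2 = -2 - 3*A - 3*f)
N(K) = 0
N(-27)*w(-1, -4) = 0*(-2 - 3*(-4) - 3*(-1)) = 0*(-2 + 12 + 3) = 0*13 = 0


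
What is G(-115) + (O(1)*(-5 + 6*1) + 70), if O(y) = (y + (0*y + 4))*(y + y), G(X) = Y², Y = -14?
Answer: 276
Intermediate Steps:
G(X) = 196 (G(X) = (-14)² = 196)
O(y) = 2*y*(4 + y) (O(y) = (y + (0 + 4))*(2*y) = (y + 4)*(2*y) = (4 + y)*(2*y) = 2*y*(4 + y))
G(-115) + (O(1)*(-5 + 6*1) + 70) = 196 + ((2*1*(4 + 1))*(-5 + 6*1) + 70) = 196 + ((2*1*5)*(-5 + 6) + 70) = 196 + (10*1 + 70) = 196 + (10 + 70) = 196 + 80 = 276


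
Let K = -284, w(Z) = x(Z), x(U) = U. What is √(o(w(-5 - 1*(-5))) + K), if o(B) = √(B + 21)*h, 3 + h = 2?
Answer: √(-284 - √21) ≈ 16.988*I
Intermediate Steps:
h = -1 (h = -3 + 2 = -1)
w(Z) = Z
o(B) = -√(21 + B) (o(B) = √(B + 21)*(-1) = √(21 + B)*(-1) = -√(21 + B))
√(o(w(-5 - 1*(-5))) + K) = √(-√(21 + (-5 - 1*(-5))) - 284) = √(-√(21 + (-5 + 5)) - 284) = √(-√(21 + 0) - 284) = √(-√21 - 284) = √(-284 - √21)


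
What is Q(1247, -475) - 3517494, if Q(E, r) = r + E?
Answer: -3516722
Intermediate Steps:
Q(E, r) = E + r
Q(1247, -475) - 3517494 = (1247 - 475) - 3517494 = 772 - 3517494 = -3516722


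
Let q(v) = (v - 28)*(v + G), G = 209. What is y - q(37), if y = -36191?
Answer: -38405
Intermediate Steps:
q(v) = (-28 + v)*(209 + v) (q(v) = (v - 28)*(v + 209) = (-28 + v)*(209 + v))
y - q(37) = -36191 - (-5852 + 37**2 + 181*37) = -36191 - (-5852 + 1369 + 6697) = -36191 - 1*2214 = -36191 - 2214 = -38405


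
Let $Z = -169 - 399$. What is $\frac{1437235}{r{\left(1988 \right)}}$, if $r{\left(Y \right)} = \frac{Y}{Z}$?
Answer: $- \frac{2874470}{7} \approx -4.1064 \cdot 10^{5}$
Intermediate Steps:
$Z = -568$ ($Z = -169 - 399 = -568$)
$r{\left(Y \right)} = - \frac{Y}{568}$ ($r{\left(Y \right)} = \frac{Y}{-568} = Y \left(- \frac{1}{568}\right) = - \frac{Y}{568}$)
$\frac{1437235}{r{\left(1988 \right)}} = \frac{1437235}{\left(- \frac{1}{568}\right) 1988} = \frac{1437235}{- \frac{7}{2}} = 1437235 \left(- \frac{2}{7}\right) = - \frac{2874470}{7}$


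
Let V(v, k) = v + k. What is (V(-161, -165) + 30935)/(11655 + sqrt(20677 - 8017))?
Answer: 23783193/9055091 - 20406*sqrt(3165)/45275455 ≈ 2.6011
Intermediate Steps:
V(v, k) = k + v
(V(-161, -165) + 30935)/(11655 + sqrt(20677 - 8017)) = ((-165 - 161) + 30935)/(11655 + sqrt(20677 - 8017)) = (-326 + 30935)/(11655 + sqrt(12660)) = 30609/(11655 + 2*sqrt(3165))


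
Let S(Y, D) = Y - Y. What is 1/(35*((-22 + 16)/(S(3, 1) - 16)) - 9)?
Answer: 8/33 ≈ 0.24242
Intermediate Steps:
S(Y, D) = 0
1/(35*((-22 + 16)/(S(3, 1) - 16)) - 9) = 1/(35*((-22 + 16)/(0 - 16)) - 9) = 1/(35*(-6/(-16)) - 9) = 1/(35*(-6*(-1/16)) - 9) = 1/(35*(3/8) - 9) = 1/(105/8 - 9) = 1/(33/8) = 8/33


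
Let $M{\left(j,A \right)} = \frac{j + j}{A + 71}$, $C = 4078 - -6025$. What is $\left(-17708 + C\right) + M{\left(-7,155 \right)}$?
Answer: $- \frac{859372}{113} \approx -7605.1$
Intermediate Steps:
$C = 10103$ ($C = 4078 + 6025 = 10103$)
$M{\left(j,A \right)} = \frac{2 j}{71 + A}$
$\left(-17708 + C\right) + M{\left(-7,155 \right)} = \left(-17708 + 10103\right) + 2 \left(-7\right) \frac{1}{71 + 155} = -7605 + 2 \left(-7\right) \frac{1}{226} = -7605 - \frac{7}{113} = - \frac{859372}{113}$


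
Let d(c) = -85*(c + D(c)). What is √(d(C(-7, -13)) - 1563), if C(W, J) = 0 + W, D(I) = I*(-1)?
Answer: I*√1563 ≈ 39.535*I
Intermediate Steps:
D(I) = -I
C(W, J) = W
d(c) = 0 (d(c) = -85*(c - c) = -85*0 = 0)
√(d(C(-7, -13)) - 1563) = √(0 - 1563) = √(-1563) = I*√1563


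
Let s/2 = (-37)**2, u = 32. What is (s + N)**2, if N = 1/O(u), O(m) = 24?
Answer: 4318198369/576 ≈ 7.4969e+6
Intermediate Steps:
N = 1/24 ≈ 0.041667
s = 2738 (s = 2*(-37)**2 = 2*1369 = 2738)
(s + N)**2 = (2738 + 1/24)**2 = (65713/24)**2 = 4318198369/576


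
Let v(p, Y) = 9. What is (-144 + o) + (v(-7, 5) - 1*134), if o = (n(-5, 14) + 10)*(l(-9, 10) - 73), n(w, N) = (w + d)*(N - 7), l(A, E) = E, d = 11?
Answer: -3545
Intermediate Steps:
n(w, N) = (-7 + N)*(11 + w) (n(w, N) = (w + 11)*(N - 7) = (11 + w)*(-7 + N) = (-7 + N)*(11 + w))
o = -3276 (o = ((-77 - 7*(-5) + 11*14 + 14*(-5)) + 10)*(10 - 73) = ((-77 + 35 + 154 - 70) + 10)*(-63) = (42 + 10)*(-63) = 52*(-63) = -3276)
(-144 + o) + (v(-7, 5) - 1*134) = (-144 - 3276) + (9 - 1*134) = -3420 + (9 - 134) = -3420 - 125 = -3545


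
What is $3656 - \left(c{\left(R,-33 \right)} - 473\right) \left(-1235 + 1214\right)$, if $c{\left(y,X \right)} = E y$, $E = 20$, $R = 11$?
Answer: $-1657$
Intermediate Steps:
$c{\left(y,X \right)} = 20 y$
$3656 - \left(c{\left(R,-33 \right)} - 473\right) \left(-1235 + 1214\right) = 3656 - \left(20 \cdot 11 - 473\right) \left(-1235 + 1214\right) = 3656 - \left(220 - 473\right) \left(-21\right) = 3656 - \left(-253\right) \left(-21\right) = 3656 - 5313 = -1657$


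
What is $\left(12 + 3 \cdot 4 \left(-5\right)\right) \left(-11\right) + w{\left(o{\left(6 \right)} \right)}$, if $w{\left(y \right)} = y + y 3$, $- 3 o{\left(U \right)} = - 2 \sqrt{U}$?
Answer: $528 + \frac{8 \sqrt{6}}{3} \approx 534.53$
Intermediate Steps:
$o{\left(U \right)} = \frac{2 \sqrt{U}}{3}$ ($o{\left(U \right)} = - \frac{\left(-2\right) \sqrt{U}}{3} = \frac{2 \sqrt{U}}{3}$)
$w{\left(y \right)} = 4 y$ ($w{\left(y \right)} = y + 3 y = 4 y$)
$\left(12 + 3 \cdot 4 \left(-5\right)\right) \left(-11\right) + w{\left(o{\left(6 \right)} \right)} = \left(12 + 3 \cdot 4 \left(-5\right)\right) \left(-11\right) + 4 \frac{2 \sqrt{6}}{3} = \left(12 + 12 \left(-5\right)\right) \left(-11\right) + \frac{8 \sqrt{6}}{3} = \left(12 - 60\right) \left(-11\right) + \frac{8 \sqrt{6}}{3} = \left(-48\right) \left(-11\right) + \frac{8 \sqrt{6}}{3} = 528 + \frac{8 \sqrt{6}}{3}$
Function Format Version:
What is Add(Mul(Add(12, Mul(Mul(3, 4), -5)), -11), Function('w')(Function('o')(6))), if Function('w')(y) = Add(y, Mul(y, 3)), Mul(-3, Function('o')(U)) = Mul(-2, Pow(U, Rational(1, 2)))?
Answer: Add(528, Mul(Rational(8, 3), Pow(6, Rational(1, 2)))) ≈ 534.53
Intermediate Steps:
Function('o')(U) = Mul(Rational(2, 3), Pow(U, Rational(1, 2))) (Function('o')(U) = Mul(Rational(-1, 3), Mul(-2, Pow(U, Rational(1, 2)))) = Mul(Rational(2, 3), Pow(U, Rational(1, 2))))
Function('w')(y) = Mul(4, y) (Function('w')(y) = Add(y, Mul(3, y)) = Mul(4, y))
Add(Mul(Add(12, Mul(Mul(3, 4), -5)), -11), Function('w')(Function('o')(6))) = Add(Mul(Add(12, Mul(Mul(3, 4), -5)), -11), Mul(4, Mul(Rational(2, 3), Pow(6, Rational(1, 2))))) = Add(Mul(Add(12, Mul(12, -5)), -11), Mul(Rational(8, 3), Pow(6, Rational(1, 2)))) = Add(Mul(Add(12, -60), -11), Mul(Rational(8, 3), Pow(6, Rational(1, 2)))) = Add(Mul(-48, -11), Mul(Rational(8, 3), Pow(6, Rational(1, 2)))) = Add(528, Mul(Rational(8, 3), Pow(6, Rational(1, 2))))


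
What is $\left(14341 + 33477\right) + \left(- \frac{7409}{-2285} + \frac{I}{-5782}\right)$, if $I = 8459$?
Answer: $\frac{631788709683}{13211870} \approx 47820.0$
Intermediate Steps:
$\left(14341 + 33477\right) + \left(- \frac{7409}{-2285} + \frac{I}{-5782}\right) = \left(14341 + 33477\right) + \left(- \frac{7409}{-2285} + \frac{8459}{-5782}\right) = 47818 + \left(\left(-7409\right) \left(- \frac{1}{2285}\right) + 8459 \left(- \frac{1}{5782}\right)\right) = 47818 + \left(\frac{7409}{2285} - \frac{8459}{5782}\right) = 47818 + \frac{23510023}{13211870} = \frac{631788709683}{13211870}$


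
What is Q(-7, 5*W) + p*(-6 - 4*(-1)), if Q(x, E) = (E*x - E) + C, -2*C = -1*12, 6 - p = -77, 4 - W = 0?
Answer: -320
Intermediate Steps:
W = 4 (W = 4 - 1*0 = 4 + 0 = 4)
p = 83 (p = 6 - 1*(-77) = 6 + 77 = 83)
C = 6 (C = -(-1)*12/2 = -1/2*(-12) = 6)
Q(x, E) = 6 - E + E*x (Q(x, E) = (E*x - E) + 6 = (-E + E*x) + 6 = 6 - E + E*x)
Q(-7, 5*W) + p*(-6 - 4*(-1)) = (6 - 5*4 + (5*4)*(-7)) + 83*(-6 - 4*(-1)) = (6 - 1*20 + 20*(-7)) + 83*(-6 + 4) = (6 - 20 - 140) + 83*(-2) = -154 - 166 = -320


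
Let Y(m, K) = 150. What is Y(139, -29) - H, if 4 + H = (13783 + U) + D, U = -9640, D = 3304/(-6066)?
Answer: -12096985/3033 ≈ -3988.5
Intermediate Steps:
D = -1652/3033 (D = 3304*(-1/6066) = -1652/3033 ≈ -0.54467)
H = 12551935/3033 (H = -4 + ((13783 - 9640) - 1652/3033) = -4 + (4143 - 1652/3033) = -4 + 12564067/3033 = 12551935/3033 ≈ 4138.5)
Y(139, -29) - H = 150 - 1*12551935/3033 = 150 - 12551935/3033 = -12096985/3033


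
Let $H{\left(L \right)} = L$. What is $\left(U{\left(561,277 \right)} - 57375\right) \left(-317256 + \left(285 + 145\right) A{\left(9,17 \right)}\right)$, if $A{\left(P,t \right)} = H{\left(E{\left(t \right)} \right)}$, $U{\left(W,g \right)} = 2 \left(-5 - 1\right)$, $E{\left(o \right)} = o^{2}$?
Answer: $11074887582$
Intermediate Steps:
$U{\left(W,g \right)} = -12$ ($U{\left(W,g \right)} = 2 \left(-6\right) = -12$)
$A{\left(P,t \right)} = t^{2}$
$\left(U{\left(561,277 \right)} - 57375\right) \left(-317256 + \left(285 + 145\right) A{\left(9,17 \right)}\right) = \left(-12 - 57375\right) \left(-317256 + \left(285 + 145\right) 17^{2}\right) = - 57387 \left(-317256 + 430 \cdot 289\right) = - 57387 \left(-317256 + 124270\right) = \left(-57387\right) \left(-192986\right) = 11074887582$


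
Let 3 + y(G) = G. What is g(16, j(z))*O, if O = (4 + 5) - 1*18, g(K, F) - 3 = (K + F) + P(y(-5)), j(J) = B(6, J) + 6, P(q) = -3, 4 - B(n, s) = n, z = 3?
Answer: -180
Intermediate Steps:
B(n, s) = 4 - n
y(G) = -3 + G
j(J) = 4 (j(J) = (4 - 1*6) + 6 = (4 - 6) + 6 = -2 + 6 = 4)
g(K, F) = F + K (g(K, F) = 3 + ((K + F) - 3) = 3 + ((F + K) - 3) = 3 + (-3 + F + K) = F + K)
O = -9 (O = 9 - 18 = -9)
g(16, j(z))*O = (4 + 16)*(-9) = 20*(-9) = -180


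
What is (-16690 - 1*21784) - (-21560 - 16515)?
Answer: -399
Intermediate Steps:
(-16690 - 1*21784) - (-21560 - 16515) = (-16690 - 21784) - 1*(-38075) = -38474 + 38075 = -399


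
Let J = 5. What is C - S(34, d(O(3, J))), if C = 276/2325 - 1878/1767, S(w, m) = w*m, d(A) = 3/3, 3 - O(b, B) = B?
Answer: -514552/14725 ≈ -34.944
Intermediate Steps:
O(b, B) = 3 - B
d(A) = 1 (d(A) = 3*(1/3) = 1)
S(w, m) = m*w
C = -13902/14725 (C = 276*(1/2325) - 1878*1/1767 = 92/775 - 626/589 = -13902/14725 ≈ -0.94411)
C - S(34, d(O(3, J))) = -13902/14725 - 34 = -514552/14725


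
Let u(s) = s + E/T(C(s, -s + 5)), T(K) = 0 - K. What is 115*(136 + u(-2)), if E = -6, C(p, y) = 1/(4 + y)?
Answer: 23000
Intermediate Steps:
T(K) = -K
u(s) = 54 - 5*s (u(s) = s - (-54 + 6*s) = s - 6*(-9 + s) = s + (54 - 6*s) = 54 - 5*s)
115*(136 + u(-2)) = 115*(136 + (54 - 5*(-2))) = 115*(136 + (54 + 10)) = 115*(136 + 64) = 115*200 = 23000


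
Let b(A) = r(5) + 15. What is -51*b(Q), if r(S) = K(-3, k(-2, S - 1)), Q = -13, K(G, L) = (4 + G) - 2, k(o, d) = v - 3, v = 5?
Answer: -714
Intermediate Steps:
k(o, d) = 2 (k(o, d) = 5 - 3 = 2)
K(G, L) = 2 + G
r(S) = -1 (r(S) = 2 - 3 = -1)
b(A) = 14 (b(A) = -1 + 15 = 14)
-51*b(Q) = -51*14 = -714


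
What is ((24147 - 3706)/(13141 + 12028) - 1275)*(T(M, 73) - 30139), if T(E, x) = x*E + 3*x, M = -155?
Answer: 1322407851990/25169 ≈ 5.2541e+7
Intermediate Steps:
T(E, x) = 3*x + E*x (T(E, x) = E*x + 3*x = 3*x + E*x)
((24147 - 3706)/(13141 + 12028) - 1275)*(T(M, 73) - 30139) = ((24147 - 3706)/(13141 + 12028) - 1275)*(73*(3 - 155) - 30139) = (20441/25169 - 1275)*(73*(-152) - 30139) = (20441*(1/25169) - 1275)*(-11096 - 30139) = (20441/25169 - 1275)*(-41235) = -32070034/25169*(-41235) = 1322407851990/25169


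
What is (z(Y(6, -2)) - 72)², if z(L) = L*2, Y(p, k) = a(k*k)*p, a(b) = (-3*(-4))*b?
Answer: 254016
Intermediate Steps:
a(b) = 12*b
Y(p, k) = 12*p*k² (Y(p, k) = (12*(k*k))*p = (12*k²)*p = 12*p*k²)
z(L) = 2*L
(z(Y(6, -2)) - 72)² = (2*(12*6*(-2)²) - 72)² = (2*(12*6*4) - 72)² = (2*288 - 72)² = (576 - 72)² = 504² = 254016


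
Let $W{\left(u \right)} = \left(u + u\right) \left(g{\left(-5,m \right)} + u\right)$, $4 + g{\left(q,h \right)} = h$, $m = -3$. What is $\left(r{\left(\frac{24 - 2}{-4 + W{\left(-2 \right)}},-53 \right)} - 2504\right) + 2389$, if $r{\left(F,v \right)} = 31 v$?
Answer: $-1758$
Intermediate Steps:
$g{\left(q,h \right)} = -4 + h$
$W{\left(u \right)} = 2 u \left(-7 + u\right)$ ($W{\left(u \right)} = \left(u + u\right) \left(\left(-4 - 3\right) + u\right) = 2 u \left(-7 + u\right)$)
$\left(r{\left(\frac{24 - 2}{-4 + W{\left(-2 \right)}},-53 \right)} - 2504\right) + 2389 = \left(31 \left(-53\right) - 2504\right) + 2389 = \left(-1643 - 2504\right) + 2389 = -4147 + 2389 = -1758$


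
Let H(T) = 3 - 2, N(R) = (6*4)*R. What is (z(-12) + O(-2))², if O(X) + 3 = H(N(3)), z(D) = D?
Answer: 196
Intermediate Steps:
N(R) = 24*R
H(T) = 1
O(X) = -2 (O(X) = -3 + 1 = -2)
(z(-12) + O(-2))² = (-12 - 2)² = (-14)² = 196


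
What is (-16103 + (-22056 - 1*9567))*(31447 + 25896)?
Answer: -2736752018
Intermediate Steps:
(-16103 + (-22056 - 1*9567))*(31447 + 25896) = (-16103 + (-22056 - 9567))*57343 = (-16103 - 31623)*57343 = -47726*57343 = -2736752018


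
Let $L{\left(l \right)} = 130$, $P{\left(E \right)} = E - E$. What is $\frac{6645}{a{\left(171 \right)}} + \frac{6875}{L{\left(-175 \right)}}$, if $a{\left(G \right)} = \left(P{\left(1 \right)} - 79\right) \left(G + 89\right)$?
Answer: $\frac{215921}{4108} \approx 52.561$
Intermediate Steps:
$P{\left(E \right)} = 0$
$a{\left(G \right)} = -7031 - 79 G$ ($a{\left(G \right)} = \left(0 - 79\right) \left(G + 89\right) = - 79 \left(89 + G\right) = -7031 - 79 G$)
$\frac{6645}{a{\left(171 \right)}} + \frac{6875}{L{\left(-175 \right)}} = \frac{6645}{-7031 - 13509} + \frac{6875}{130} = \frac{6645}{-7031 - 13509} + 6875 \cdot \frac{1}{130} = \frac{6645}{-20540} + \frac{1375}{26} = 6645 \left(- \frac{1}{20540}\right) + \frac{1375}{26} = - \frac{1329}{4108} + \frac{1375}{26} = \frac{215921}{4108}$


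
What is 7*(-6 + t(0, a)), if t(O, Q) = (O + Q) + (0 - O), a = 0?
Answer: -42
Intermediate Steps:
t(O, Q) = Q (t(O, Q) = (O + Q) - O = Q)
7*(-6 + t(0, a)) = 7*(-6 + 0) = 7*(-6) = -42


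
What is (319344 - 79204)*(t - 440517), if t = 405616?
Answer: -8381126140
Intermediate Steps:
(319344 - 79204)*(t - 440517) = (319344 - 79204)*(405616 - 440517) = 240140*(-34901) = -8381126140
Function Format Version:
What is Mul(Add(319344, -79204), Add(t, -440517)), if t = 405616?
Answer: -8381126140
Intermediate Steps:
Mul(Add(319344, -79204), Add(t, -440517)) = Mul(Add(319344, -79204), Add(405616, -440517)) = Mul(240140, -34901) = -8381126140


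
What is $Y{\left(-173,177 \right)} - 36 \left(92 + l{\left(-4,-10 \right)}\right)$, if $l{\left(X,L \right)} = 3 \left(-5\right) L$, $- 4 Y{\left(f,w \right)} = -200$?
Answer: $-8662$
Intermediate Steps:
$Y{\left(f,w \right)} = 50$ ($Y{\left(f,w \right)} = \left(- \frac{1}{4}\right) \left(-200\right) = 50$)
$l{\left(X,L \right)} = - 15 L$
$Y{\left(-173,177 \right)} - 36 \left(92 + l{\left(-4,-10 \right)}\right) = 50 - 36 \left(92 - -150\right) = 50 - 36 \left(92 + 150\right) = 50 - 8712 = -8662$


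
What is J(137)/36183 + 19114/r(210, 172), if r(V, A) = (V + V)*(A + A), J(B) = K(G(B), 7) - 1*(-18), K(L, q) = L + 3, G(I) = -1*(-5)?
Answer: 5518717/41489840 ≈ 0.13301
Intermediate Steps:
G(I) = 5
K(L, q) = 3 + L
J(B) = 26 (J(B) = (3 + 5) - 1*(-18) = 8 + 18 = 26)
r(V, A) = 4*A*V (r(V, A) = (2*V)*(2*A) = 4*A*V)
J(137)/36183 + 19114/r(210, 172) = 26/36183 + 19114/((4*172*210)) = 26*(1/36183) + 19114/144480 = 26/36183 + 19114*(1/144480) = 26/36183 + 9557/72240 = 5518717/41489840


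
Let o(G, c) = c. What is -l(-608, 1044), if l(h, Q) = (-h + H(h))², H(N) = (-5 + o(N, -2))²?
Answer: -431649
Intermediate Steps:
H(N) = 49 (H(N) = (-5 - 2)² = (-7)² = 49)
l(h, Q) = (49 - h)² (l(h, Q) = (-h + 49)² = (49 - h)²)
-l(-608, 1044) = -(-49 - 608)² = -1*(-657)² = -1*431649 = -431649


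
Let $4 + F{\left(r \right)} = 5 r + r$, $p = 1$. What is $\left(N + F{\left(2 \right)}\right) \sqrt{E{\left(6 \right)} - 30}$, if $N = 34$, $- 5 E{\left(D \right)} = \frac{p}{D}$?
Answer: $\frac{7 i \sqrt{27030}}{5} \approx 230.17 i$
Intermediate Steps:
$E{\left(D \right)} = - \frac{1}{5 D}$ ($E{\left(D \right)} = - \frac{1 \frac{1}{D}}{5} = - \frac{1}{5 D}$)
$F{\left(r \right)} = -4 + 6 r$ ($F{\left(r \right)} = -4 + \left(5 r + r\right) = -4 + 6 r$)
$\left(N + F{\left(2 \right)}\right) \sqrt{E{\left(6 \right)} - 30} = \left(34 + \left(-4 + 6 \cdot 2\right)\right) \sqrt{- \frac{1}{5 \cdot 6} - 30} = \left(34 + \left(-4 + 12\right)\right) \sqrt{\left(- \frac{1}{5}\right) \frac{1}{6} - 30} = \left(34 + 8\right) \sqrt{- \frac{1}{30} - 30} = 42 \sqrt{- \frac{901}{30}} = 42 \frac{i \sqrt{27030}}{30} = \frac{7 i \sqrt{27030}}{5}$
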